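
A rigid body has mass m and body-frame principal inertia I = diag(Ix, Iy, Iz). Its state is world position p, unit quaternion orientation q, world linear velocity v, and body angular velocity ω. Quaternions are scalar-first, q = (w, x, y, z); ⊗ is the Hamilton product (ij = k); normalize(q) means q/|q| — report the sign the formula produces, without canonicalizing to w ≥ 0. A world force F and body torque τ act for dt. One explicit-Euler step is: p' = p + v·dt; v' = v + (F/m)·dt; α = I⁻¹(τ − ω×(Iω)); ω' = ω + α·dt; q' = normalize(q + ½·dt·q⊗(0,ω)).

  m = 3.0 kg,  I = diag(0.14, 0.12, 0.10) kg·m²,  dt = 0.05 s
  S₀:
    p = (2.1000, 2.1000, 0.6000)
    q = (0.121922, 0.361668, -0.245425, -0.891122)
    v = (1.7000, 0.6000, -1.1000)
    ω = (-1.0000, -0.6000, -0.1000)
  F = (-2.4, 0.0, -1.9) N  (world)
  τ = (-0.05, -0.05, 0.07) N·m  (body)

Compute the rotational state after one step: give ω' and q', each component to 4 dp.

(τ − ω×Iω)/I = (-0.3486, -0.4500, 0.8200)
ω' = ω + α·dt = (-1.0174, -0.6225, -0.0590)
q⊗(0,ω) = (0.1253008, -0.6320527, 0.8541356, -0.4746180)
updated quaternion q' = (0.1250, 0.3457, -0.2240, -0.9026)

ω' = (-1.0174, -0.6225, -0.0590)
q' = (0.1250, 0.3457, -0.2240, -0.9026)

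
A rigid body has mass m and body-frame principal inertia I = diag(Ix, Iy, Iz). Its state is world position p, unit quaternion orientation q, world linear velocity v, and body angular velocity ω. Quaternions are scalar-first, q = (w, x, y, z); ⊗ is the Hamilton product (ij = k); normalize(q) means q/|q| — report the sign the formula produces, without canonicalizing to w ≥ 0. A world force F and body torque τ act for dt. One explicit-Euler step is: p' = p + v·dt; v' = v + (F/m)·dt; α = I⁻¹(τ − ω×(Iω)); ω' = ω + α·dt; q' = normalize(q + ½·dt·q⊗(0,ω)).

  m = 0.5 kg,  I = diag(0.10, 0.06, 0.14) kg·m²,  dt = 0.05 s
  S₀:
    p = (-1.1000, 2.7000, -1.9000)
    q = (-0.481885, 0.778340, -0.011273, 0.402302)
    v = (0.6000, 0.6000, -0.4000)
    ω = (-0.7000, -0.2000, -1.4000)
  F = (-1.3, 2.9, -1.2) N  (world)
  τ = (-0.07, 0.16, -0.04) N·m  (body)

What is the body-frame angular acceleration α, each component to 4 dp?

α = (-0.9240, 3.3200, -0.2457)

ω×(Iω) gyroscopic = (0.0224, -0.0392, -0.0056)
(τ − ω×Iω)/I = (-0.9240, 3.3200, -0.2457)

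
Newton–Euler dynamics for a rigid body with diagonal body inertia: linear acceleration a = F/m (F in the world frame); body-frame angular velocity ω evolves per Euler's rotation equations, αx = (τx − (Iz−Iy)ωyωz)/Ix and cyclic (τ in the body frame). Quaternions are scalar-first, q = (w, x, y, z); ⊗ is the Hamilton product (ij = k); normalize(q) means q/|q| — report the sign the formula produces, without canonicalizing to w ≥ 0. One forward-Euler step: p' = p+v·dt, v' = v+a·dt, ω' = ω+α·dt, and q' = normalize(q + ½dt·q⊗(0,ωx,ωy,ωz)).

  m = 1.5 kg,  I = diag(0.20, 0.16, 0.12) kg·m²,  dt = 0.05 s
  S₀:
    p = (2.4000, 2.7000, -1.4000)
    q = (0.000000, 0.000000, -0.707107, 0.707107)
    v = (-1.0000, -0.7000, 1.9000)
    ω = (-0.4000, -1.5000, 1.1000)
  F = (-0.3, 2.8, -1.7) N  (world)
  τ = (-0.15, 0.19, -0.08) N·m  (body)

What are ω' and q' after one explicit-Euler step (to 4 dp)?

ω' = (-0.4540, -1.4296, 1.0767)
q' = (-0.0459, 0.0071, -0.7134, 0.6992)

ω×(Iω) gyroscopic = (0.0660, -0.0352, -0.0240)
angular accel α = (-1.0800, 1.4075, -0.4667)
new body rate ω' = (-0.4540, -1.4296, 1.0767)
Hamilton product q⊗(0,ω) = (-1.8384782, 0.2828428, -0.2828428, -0.2828428)
q' = normalize(q + ½dt·q⊗(0,ω)) = (-0.0459, 0.0071, -0.7134, 0.6992)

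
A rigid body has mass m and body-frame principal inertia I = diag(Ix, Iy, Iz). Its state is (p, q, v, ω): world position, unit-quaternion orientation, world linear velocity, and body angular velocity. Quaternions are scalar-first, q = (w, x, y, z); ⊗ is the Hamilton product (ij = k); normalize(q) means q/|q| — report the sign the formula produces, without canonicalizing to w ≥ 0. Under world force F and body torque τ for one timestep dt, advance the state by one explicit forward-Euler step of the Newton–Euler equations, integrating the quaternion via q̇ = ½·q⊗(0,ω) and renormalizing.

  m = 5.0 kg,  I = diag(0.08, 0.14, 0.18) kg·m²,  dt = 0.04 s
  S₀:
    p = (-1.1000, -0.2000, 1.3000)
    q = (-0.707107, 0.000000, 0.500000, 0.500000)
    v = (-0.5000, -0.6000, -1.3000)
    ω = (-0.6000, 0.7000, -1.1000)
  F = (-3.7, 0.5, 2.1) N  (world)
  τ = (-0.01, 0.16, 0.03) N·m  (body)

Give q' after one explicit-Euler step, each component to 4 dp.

q' = (-0.7028, -0.0095, 0.4839, 0.5213)

2q̇ = q⊗(0,ω) = (0.2000000, -0.4757358, -0.7949749, 1.0778177)
updated quaternion q' = (-0.7028, -0.0095, 0.4839, 0.5213)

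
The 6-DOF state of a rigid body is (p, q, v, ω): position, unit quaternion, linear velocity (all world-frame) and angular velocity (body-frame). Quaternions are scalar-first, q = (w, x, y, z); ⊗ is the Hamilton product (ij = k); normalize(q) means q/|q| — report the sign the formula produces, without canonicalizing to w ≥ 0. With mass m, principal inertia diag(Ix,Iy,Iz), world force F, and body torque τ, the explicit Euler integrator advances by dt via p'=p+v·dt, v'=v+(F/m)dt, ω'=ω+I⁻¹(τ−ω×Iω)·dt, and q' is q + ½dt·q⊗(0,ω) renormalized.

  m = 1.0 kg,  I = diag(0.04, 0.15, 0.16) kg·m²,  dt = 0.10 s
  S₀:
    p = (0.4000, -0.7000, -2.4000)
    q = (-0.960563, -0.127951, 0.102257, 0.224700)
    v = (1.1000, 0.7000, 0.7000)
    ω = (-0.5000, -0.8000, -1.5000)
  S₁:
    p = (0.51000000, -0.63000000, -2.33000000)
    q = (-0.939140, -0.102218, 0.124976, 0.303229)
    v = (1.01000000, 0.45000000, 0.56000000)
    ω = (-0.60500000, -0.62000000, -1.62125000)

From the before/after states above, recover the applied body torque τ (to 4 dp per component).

Δω = ω₁−ω₀ = (-0.10500000, 0.18000000, -0.12125000)
I·α + gyro = (-0.0300, 0.1800, -0.1500)

τ = (-0.0300, 0.1800, -0.1500)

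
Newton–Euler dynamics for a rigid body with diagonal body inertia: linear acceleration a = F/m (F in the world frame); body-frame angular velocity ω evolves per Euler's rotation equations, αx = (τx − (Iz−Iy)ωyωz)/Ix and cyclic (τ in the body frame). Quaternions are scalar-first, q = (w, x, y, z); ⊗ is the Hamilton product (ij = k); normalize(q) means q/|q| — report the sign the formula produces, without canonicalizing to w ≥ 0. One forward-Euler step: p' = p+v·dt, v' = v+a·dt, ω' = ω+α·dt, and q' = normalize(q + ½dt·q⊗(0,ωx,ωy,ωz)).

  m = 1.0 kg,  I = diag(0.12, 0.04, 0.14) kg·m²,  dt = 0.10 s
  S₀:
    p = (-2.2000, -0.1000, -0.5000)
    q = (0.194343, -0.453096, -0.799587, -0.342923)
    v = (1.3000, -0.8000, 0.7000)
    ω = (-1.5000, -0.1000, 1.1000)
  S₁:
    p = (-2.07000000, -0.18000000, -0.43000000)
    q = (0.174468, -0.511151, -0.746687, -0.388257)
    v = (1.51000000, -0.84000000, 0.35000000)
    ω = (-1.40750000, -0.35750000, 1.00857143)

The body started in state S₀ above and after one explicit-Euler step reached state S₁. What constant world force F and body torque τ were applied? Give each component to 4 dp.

Δω = ω₁−ω₀ = (0.09250000, -0.25750000, -0.09142857)
τ = I·(Δω/dt) + ω₀×(Iω₀) = (0.1000, -0.0700, -0.1400)
v₁ − v₀ = (0.21000000, -0.04000000, -0.35000000)
applied force F = (2.1000, -0.4000, -3.5000)

F = (2.1000, -0.4000, -3.5000)
τ = (0.1000, -0.0700, -0.1400)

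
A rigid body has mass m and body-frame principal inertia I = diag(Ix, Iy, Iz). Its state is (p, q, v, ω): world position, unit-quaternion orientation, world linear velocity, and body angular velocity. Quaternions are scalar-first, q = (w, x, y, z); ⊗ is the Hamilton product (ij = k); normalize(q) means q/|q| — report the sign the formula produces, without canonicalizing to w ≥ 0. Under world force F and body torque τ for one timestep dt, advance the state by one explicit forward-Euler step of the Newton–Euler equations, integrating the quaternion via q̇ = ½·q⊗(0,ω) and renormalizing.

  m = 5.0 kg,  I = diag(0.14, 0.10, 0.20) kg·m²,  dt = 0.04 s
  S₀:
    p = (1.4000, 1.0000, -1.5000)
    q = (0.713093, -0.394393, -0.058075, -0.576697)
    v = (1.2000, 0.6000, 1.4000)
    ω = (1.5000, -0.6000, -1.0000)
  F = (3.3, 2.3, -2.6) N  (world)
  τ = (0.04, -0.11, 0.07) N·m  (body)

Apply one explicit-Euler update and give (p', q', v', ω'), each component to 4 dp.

p' = (1.4480, 1.0240, -1.4440)
q' = (0.7122, -0.3785, -0.0918, -0.5841)
v' = (1.2264, 0.6184, 1.3792)
ω' = (1.4943, -0.6800, -0.9932)

gyro term ω×Iω = (0.0600, 0.0900, 0.0360)
angular accel α = (-0.1429, -2.0000, 0.1700)
ω' = ω + α·dt = (1.4943, -0.6800, -0.9932)
Hamilton product q⊗(0,ω) = (-0.0199525, 0.7816963, -1.6872943, -0.3893447)
updated quaternion q' = (0.7122, -0.3785, -0.0918, -0.5841)
new position p' = (1.4480, 1.0240, -1.4440)
v' = v + a·dt = (1.2264, 0.6184, 1.3792)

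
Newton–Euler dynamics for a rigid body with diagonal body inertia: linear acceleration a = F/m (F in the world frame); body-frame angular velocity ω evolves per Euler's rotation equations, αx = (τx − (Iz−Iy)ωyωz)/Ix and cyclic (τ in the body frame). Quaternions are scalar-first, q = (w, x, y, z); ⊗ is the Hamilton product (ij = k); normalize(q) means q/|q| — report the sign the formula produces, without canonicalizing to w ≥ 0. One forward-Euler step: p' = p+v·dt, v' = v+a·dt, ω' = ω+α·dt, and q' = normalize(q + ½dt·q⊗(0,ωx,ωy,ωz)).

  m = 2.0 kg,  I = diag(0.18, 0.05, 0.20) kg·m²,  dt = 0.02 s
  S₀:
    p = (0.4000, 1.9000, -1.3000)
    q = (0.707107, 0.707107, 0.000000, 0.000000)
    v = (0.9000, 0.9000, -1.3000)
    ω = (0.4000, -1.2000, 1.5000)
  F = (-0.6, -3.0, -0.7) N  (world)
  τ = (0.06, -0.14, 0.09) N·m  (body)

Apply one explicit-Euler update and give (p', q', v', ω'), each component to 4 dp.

p' = (0.4180, 1.9180, -1.3260)
q' = (0.7041, 0.7098, -0.0191, 0.0021)
v' = (0.8940, 0.8700, -1.3070)
ω' = (0.4367, -1.2512, 1.5028)

gyro term ω×Iω = (-0.2700, -0.0120, 0.0624)
angular accel α = (1.8333, -2.5600, 0.1380)
new body rate ω' = (0.4367, -1.2512, 1.5028)
Hamilton product q⊗(0,ω) = (-0.2828428, 0.2828428, -1.9091889, 0.2121321)
q' = normalize(q + ½dt·q⊗(0,ω)) = (0.7041, 0.7098, -0.0191, 0.0021)
a = (-0.3000, -1.5000, -0.3500)
new position p' = (0.4180, 1.9180, -1.3260)
v' = v + a·dt = (0.8940, 0.8700, -1.3070)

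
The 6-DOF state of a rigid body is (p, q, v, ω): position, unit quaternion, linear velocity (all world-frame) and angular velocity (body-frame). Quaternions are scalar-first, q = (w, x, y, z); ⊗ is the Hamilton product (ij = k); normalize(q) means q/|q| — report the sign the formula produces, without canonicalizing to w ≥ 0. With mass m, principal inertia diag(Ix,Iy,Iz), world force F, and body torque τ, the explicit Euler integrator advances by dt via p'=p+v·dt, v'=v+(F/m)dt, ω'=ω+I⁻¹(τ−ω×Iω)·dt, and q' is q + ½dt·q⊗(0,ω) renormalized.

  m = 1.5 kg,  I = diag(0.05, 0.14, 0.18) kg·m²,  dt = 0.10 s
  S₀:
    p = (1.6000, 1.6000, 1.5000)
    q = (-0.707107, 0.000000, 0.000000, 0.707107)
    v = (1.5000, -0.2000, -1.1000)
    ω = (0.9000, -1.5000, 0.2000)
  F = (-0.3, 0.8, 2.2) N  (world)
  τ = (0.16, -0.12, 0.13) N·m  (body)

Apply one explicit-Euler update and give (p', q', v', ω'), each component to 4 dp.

p' = (1.7500, 1.5800, 1.3900)
q' = (-0.7114, 0.0211, 0.0845, 0.6973)
v' = (1.4800, -0.1467, -0.9533)
ω' = (1.2440, -1.5690, 0.3397)

a = F/m = (-0.2000, 0.5333, 1.4667)
p' = p + v·dt = (1.7500, 1.5800, 1.3900)
v + (F/m)dt = (1.4800, -0.1467, -0.9533)
α = I⁻¹(τ − ω×Iω) = (3.4400, -0.6900, 1.3972)
ω' = ω + α·dt = (1.2440, -1.5690, 0.3397)
2q̇ = q⊗(0,ω) = (-0.1414214, 0.4242642, 1.6970568, -0.1414214)
q + ½dt·q⊗(0,ω), renormalized = (-0.7114, 0.0211, 0.0845, 0.6973)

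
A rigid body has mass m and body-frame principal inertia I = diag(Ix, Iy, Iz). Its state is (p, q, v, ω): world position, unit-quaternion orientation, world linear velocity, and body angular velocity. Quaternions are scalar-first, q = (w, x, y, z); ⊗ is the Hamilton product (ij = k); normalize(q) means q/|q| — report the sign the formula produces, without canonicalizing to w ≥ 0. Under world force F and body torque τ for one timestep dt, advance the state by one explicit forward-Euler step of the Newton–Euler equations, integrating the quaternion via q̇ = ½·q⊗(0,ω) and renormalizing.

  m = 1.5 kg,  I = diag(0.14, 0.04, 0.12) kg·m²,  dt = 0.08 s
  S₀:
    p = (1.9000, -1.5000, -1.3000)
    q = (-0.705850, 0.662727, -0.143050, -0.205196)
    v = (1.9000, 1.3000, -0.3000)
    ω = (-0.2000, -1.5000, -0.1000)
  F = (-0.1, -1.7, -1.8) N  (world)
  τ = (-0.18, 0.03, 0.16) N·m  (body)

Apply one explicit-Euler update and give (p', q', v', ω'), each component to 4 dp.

p' = (2.0520, -1.3960, -1.3240)
q' = (-0.7086, 0.6554, -0.0962, -0.2428)
v' = (1.8947, 1.2093, -0.3960)
ω' = (-0.3097, -1.4408, 0.0267)

gyro term ω×Iω = (0.0120, 0.0004, -0.0300)
angular accel α = (-1.3714, 0.7400, 1.5833)
ω' = ω + α·dt = (-0.3097, -1.4408, 0.0267)
Hamilton product q⊗(0,ω) = (-0.1025492, -0.1523190, 1.1660869, -0.9521155)
q' = normalize(q + ½dt·q⊗(0,ω)) = (-0.7086, 0.6554, -0.0962, -0.2428)
a = F/m = (-0.0667, -1.1333, -1.2000)
p + v·dt = (2.0520, -1.3960, -1.3240)
v' = v + a·dt = (1.8947, 1.2093, -0.3960)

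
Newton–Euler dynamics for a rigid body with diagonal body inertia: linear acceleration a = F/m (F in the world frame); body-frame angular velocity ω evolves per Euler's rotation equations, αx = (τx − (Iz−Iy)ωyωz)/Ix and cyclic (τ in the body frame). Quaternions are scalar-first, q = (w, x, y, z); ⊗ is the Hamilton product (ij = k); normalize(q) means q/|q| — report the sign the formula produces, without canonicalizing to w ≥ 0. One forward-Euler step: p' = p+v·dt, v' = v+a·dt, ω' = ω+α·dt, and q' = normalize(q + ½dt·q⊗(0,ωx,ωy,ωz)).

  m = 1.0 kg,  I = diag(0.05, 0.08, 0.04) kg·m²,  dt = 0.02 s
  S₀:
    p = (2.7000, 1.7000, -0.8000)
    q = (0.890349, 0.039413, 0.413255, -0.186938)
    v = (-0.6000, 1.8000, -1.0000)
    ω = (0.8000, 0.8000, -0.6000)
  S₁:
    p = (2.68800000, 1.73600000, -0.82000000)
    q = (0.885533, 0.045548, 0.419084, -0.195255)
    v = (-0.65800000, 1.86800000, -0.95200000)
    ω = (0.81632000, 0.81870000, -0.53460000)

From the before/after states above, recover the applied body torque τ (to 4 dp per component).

rate change Δω = (0.01632000, 0.01870000, 0.06540000)
ω₀×(Iω₀) = (0.0192, -0.0048, 0.0192)
τ = I·(Δω/dt) + ω₀×(Iω₀) = (0.0600, 0.0700, 0.1500)

τ = (0.0600, 0.0700, 0.1500)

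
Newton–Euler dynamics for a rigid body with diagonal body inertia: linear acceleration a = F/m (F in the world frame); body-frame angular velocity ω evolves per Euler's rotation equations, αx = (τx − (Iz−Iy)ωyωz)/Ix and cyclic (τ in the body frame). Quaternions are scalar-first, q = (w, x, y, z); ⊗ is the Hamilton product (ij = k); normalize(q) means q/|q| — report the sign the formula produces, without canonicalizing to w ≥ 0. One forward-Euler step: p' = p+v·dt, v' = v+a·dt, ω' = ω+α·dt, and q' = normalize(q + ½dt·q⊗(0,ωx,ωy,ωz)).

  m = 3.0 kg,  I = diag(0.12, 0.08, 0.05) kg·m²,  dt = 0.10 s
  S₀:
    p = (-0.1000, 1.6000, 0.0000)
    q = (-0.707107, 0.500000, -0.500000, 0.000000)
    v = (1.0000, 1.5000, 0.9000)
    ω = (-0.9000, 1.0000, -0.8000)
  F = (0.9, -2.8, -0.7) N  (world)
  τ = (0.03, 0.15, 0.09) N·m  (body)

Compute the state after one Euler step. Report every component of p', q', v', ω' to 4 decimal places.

α = I⁻¹(τ − ω×Iω) = (0.0500, 1.2450, 1.0800)
ω + α·dt = (-0.8950, 1.1245, -0.6920)
2q̇ = q⊗(0,ω) = (0.9500000, 1.0363963, -0.3071070, 0.6156856)
updated quaternion q' = (-0.6576, 0.5501, -0.5138, 0.0307)
p + v·dt = (0.0000, 1.7500, 0.0900)
new velocity v' = (1.0300, 1.4067, 0.8767)

p' = (0.0000, 1.7500, 0.0900)
q' = (-0.6576, 0.5501, -0.5138, 0.0307)
v' = (1.0300, 1.4067, 0.8767)
ω' = (-0.8950, 1.1245, -0.6920)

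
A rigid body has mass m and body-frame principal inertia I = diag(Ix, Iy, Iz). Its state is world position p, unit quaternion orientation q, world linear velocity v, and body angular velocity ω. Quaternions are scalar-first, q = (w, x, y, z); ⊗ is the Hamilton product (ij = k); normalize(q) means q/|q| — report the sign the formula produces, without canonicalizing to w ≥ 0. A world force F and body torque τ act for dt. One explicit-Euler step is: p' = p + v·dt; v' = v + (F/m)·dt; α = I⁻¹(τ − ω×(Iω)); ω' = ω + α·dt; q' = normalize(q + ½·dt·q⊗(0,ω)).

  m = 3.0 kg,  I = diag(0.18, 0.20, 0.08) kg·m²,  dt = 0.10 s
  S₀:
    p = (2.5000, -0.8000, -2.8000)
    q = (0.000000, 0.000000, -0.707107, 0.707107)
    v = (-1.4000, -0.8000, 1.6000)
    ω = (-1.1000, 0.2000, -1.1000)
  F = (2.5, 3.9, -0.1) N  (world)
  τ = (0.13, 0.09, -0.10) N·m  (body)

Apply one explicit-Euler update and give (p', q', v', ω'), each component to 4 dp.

p' = (2.3600, -0.8800, -2.6400)
q' = (0.0458, 0.0317, -0.7437, 0.6662)
v' = (-1.3167, -0.6700, 1.5967)
ω' = (-1.0424, 0.1845, -1.2195)

p' = p + v·dt = (2.3600, -0.8800, -2.6400)
v' = v + a·dt = (-1.3167, -0.6700, 1.5967)
α = I⁻¹(τ − ω×Iω) = (0.5756, -0.1550, -1.1950)
ω + α·dt = (-1.0424, 0.1845, -1.2195)
q⊗(0,ω) = (0.9192391, 0.6363963, -0.7778177, -0.7778177)
q + ½dt·q⊗(0,ω), renormalized = (0.0458, 0.0317, -0.7437, 0.6662)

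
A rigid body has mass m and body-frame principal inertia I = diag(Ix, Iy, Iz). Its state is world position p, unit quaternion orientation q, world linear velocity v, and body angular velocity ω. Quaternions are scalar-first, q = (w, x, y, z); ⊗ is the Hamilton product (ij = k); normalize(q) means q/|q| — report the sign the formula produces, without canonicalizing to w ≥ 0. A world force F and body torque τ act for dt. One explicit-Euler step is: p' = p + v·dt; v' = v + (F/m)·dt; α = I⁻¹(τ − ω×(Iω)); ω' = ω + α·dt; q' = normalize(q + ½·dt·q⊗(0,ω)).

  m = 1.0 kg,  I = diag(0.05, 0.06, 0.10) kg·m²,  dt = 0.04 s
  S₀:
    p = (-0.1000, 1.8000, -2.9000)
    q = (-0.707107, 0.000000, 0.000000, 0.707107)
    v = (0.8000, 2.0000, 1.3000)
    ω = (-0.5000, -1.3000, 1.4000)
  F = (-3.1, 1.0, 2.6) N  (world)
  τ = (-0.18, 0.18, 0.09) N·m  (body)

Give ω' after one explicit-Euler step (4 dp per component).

ω' = (-0.5858, -1.2033, 1.4334)

precession coupling ω×(Iω) = (-0.0728, 0.0350, 0.0065)
angular accel α = (-2.1440, 2.4167, 0.8350)
ω + α·dt = (-0.5858, -1.2033, 1.4334)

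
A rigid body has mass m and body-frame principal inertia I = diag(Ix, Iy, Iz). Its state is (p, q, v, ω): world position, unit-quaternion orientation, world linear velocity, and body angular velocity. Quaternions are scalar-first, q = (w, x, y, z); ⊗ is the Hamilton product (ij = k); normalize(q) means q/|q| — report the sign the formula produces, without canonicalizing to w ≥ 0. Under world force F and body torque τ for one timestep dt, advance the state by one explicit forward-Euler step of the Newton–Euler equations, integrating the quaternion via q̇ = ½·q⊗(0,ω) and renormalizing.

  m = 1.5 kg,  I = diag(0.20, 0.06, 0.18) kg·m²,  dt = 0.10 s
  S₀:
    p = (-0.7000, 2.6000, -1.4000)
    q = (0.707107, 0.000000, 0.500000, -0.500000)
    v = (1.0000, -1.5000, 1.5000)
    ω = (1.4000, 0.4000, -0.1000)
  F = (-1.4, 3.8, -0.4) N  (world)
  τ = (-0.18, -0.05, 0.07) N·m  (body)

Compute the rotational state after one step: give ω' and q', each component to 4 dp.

precession coupling ω×(Iω) = (-0.0048, -0.0028, -0.0784)
α = I⁻¹(τ − ω×Iω) = (-0.8760, -0.7867, 0.8244)
ω' = ω + α·dt = (1.3124, 0.3213, -0.0176)
Hamilton product q⊗(0,ω) = (-0.2500000, 1.1399498, -0.4171572, -0.7707107)
q' = normalize(q + ½dt·q⊗(0,ω)) = (0.6928, 0.0568, 0.4779, -0.5371)

ω' = (1.3124, 0.3213, -0.0176)
q' = (0.6928, 0.0568, 0.4779, -0.5371)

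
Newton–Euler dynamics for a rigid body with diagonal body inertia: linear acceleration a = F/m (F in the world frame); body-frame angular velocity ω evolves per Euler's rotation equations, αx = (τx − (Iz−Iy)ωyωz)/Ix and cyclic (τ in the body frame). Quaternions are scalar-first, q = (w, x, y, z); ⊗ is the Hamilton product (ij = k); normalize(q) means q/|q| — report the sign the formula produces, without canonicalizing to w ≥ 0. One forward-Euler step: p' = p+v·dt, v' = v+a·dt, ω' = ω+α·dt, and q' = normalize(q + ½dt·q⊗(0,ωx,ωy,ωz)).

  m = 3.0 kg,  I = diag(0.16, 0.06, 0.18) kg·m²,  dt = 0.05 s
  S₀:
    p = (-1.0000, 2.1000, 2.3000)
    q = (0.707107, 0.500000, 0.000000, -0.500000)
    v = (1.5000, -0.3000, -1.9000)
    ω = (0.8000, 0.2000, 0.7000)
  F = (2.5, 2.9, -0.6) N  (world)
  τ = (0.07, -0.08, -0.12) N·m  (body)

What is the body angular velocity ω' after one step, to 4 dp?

precession coupling ω×(Iω) = (0.0168, -0.0112, -0.0160)
α = I⁻¹(τ − ω×Iω) = (0.3325, -1.1467, -0.5778)
ω + α·dt = (0.8166, 0.1427, 0.6711)

ω' = (0.8166, 0.1427, 0.6711)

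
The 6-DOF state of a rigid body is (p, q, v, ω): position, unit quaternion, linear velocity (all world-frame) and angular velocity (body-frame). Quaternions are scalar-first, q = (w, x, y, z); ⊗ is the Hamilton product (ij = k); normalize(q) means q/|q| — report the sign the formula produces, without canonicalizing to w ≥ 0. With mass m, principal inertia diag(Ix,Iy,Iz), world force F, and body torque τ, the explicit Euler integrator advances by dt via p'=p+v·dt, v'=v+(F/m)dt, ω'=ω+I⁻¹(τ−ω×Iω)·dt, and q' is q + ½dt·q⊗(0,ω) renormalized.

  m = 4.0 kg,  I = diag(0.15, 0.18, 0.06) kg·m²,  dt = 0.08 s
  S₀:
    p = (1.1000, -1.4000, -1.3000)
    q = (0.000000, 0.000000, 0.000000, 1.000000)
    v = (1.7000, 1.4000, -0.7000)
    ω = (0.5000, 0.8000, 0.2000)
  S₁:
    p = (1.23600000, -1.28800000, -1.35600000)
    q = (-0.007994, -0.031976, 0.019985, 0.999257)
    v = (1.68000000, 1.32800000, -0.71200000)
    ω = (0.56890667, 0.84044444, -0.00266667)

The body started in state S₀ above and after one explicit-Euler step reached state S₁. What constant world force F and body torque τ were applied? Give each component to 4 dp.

F = (-1.0000, -3.6000, -0.6000)
τ = (0.1100, 0.1000, -0.1400)

rate change Δω = (0.06890667, 0.04044444, -0.20266667)
precession coupling = (-0.0192, 0.0090, 0.0120)
τ = I·(Δω/dt) + ω₀×(Iω₀) = (0.1100, 0.1000, -0.1400)
Δv = v₁−v₀ = (-0.02000000, -0.07200000, -0.01200000)
F = m·Δv/dt = (-1.0000, -3.6000, -0.6000)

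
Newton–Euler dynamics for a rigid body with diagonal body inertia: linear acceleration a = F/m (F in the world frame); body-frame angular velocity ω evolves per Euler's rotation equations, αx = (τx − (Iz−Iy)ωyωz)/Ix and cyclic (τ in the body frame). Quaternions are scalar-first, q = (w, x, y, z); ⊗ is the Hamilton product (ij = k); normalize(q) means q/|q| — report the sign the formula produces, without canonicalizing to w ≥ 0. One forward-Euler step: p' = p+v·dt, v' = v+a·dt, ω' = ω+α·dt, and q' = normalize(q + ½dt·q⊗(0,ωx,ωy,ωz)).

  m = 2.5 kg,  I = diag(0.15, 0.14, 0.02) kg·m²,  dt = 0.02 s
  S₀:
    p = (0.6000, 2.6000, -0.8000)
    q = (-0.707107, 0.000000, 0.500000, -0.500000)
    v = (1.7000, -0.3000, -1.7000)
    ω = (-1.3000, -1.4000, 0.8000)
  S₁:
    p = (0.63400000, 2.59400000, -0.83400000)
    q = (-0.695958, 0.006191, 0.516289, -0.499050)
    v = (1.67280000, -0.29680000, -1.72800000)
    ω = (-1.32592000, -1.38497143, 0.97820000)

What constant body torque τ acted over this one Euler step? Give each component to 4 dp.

τ = (-0.0600, -0.0300, 0.1600)

ω₁ − ω₀ = (-0.02592000, 0.01502857, 0.17820000)
τ = I·(Δω/dt) + ω₀×(Iω₀) = (-0.0600, -0.0300, 0.1600)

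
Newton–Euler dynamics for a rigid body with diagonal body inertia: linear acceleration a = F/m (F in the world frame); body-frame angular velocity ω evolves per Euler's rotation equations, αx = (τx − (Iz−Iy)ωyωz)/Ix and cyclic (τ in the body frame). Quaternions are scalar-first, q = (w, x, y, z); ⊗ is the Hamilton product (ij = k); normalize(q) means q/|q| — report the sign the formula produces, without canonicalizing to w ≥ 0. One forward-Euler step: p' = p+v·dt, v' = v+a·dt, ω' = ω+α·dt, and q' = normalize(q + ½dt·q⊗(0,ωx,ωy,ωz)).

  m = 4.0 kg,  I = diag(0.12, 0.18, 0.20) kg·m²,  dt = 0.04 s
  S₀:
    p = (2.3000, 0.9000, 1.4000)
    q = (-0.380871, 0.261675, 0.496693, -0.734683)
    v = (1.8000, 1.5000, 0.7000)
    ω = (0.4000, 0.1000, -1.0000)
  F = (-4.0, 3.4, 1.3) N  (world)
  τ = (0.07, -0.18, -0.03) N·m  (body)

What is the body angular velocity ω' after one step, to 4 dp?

(τ − ω×Iω)/I = (0.6000, -1.1778, -0.1620)
ω + α·dt = (0.4240, 0.0529, -1.0065)

ω' = (0.4240, 0.0529, -1.0065)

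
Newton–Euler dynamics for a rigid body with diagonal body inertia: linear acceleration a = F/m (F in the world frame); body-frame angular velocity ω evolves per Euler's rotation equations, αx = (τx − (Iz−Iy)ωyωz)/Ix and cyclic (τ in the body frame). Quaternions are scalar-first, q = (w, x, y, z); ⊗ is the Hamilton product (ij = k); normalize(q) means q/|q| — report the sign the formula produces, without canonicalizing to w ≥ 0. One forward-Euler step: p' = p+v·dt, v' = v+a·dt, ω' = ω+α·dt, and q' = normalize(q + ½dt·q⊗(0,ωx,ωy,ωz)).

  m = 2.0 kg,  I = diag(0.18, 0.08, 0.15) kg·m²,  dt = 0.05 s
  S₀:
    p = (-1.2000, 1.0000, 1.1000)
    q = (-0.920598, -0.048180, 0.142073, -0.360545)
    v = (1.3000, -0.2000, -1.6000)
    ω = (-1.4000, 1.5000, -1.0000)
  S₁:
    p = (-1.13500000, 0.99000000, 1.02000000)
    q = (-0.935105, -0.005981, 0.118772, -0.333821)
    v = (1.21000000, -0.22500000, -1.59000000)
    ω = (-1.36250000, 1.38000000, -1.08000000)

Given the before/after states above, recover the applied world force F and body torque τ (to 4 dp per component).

v₁ − v₀ = (-0.09000000, -0.02500000, 0.01000000)
F = m·Δv/dt = (-3.6000, -1.0000, 0.4000)
rate change Δω = (0.03750000, -0.12000000, -0.08000000)
ω₀×(Iω₀) = (-0.1050, 0.0420, 0.2100)
τ = I·(Δω/dt) + ω₀×(Iω₀) = (0.0300, -0.1500, -0.0300)

F = (-3.6000, -1.0000, 0.4000)
τ = (0.0300, -0.1500, -0.0300)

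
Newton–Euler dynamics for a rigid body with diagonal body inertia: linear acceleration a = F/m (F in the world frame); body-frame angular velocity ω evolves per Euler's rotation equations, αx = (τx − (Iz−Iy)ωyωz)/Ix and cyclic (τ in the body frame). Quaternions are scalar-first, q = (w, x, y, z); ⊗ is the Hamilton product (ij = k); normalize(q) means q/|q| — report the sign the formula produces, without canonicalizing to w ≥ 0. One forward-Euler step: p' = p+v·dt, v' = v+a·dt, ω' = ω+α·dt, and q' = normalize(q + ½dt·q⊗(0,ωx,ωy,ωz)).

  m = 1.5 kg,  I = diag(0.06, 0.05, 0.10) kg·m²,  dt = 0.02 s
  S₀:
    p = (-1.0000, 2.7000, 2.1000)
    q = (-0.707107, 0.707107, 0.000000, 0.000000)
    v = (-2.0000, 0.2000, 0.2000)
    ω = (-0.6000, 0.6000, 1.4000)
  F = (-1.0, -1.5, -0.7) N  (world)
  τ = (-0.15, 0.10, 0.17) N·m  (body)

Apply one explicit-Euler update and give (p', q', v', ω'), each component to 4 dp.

p' = (-1.0400, 2.7040, 2.1040)
q' = (-0.7028, 0.7113, -0.0141, -0.0057)
v' = (-2.0133, 0.1800, 0.1907)
ω' = (-0.6640, 0.6266, 1.4333)

linear accel F/m = (-0.6667, -1.0000, -0.4667)
p + v·dt = (-1.0400, 2.7040, 2.1040)
v + (F/m)dt = (-2.0133, 0.1800, 0.1907)
angular accel α = (-3.2000, 1.3280, 1.6640)
new body rate ω' = (-0.6640, 0.6266, 1.4333)
q⊗(0,ω) = (0.4242642, 0.4242642, -1.4142140, -0.5656856)
q + ½dt·q⊗(0,ω), renormalized = (-0.7028, 0.7113, -0.0141, -0.0057)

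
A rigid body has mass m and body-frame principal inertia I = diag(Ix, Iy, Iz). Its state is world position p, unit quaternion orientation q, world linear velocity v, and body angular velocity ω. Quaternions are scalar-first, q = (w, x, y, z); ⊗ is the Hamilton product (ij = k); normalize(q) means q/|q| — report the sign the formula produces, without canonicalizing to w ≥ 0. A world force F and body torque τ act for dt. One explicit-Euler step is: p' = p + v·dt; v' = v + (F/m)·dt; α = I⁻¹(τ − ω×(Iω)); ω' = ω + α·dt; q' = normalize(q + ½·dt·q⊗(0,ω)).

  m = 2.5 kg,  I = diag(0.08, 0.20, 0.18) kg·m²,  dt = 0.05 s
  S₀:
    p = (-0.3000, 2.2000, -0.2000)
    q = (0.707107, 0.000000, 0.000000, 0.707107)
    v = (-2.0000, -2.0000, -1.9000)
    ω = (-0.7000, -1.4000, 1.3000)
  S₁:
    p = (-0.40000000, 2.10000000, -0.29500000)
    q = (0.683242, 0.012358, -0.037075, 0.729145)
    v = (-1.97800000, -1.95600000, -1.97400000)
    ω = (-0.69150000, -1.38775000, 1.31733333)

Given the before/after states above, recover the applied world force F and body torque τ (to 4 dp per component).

F = (1.1000, 2.2000, -3.7000)
τ = (0.0500, 0.1400, 0.1800)

ω₁ − ω₀ = (0.00850000, 0.01225000, 0.01733333)
τ = I·(Δω/dt) + ω₀×(Iω₀) = (0.0500, 0.1400, 0.1800)
Δv = v₁−v₀ = (0.02200000, 0.04400000, -0.07400000)
m·(v₁−v₀)/dt = (1.1000, 2.2000, -3.7000)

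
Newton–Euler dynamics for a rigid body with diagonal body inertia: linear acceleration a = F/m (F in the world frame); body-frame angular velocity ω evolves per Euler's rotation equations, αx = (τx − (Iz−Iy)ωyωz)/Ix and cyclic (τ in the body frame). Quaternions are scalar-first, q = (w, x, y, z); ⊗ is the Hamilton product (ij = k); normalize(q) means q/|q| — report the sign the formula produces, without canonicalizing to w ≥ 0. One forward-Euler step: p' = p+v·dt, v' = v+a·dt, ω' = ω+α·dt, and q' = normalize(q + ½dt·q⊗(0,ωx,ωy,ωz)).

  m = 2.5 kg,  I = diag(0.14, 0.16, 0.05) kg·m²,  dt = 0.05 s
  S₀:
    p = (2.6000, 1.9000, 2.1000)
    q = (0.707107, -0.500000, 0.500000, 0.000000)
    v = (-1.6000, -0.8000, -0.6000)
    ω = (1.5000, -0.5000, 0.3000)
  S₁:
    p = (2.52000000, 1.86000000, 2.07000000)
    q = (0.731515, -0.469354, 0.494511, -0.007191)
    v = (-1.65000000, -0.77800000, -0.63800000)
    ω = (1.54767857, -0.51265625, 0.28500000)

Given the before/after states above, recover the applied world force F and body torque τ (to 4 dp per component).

Δv = v₁−v₀ = (-0.05000000, 0.02200000, -0.03800000)
F = m·Δv/dt = (-2.5000, 1.1000, -1.9000)
rate change Δω = (0.04767857, -0.01265625, -0.01500000)
I·α + gyro = (0.1500, 0.0000, -0.0300)

F = (-2.5000, 1.1000, -1.9000)
τ = (0.1500, 0.0000, -0.0300)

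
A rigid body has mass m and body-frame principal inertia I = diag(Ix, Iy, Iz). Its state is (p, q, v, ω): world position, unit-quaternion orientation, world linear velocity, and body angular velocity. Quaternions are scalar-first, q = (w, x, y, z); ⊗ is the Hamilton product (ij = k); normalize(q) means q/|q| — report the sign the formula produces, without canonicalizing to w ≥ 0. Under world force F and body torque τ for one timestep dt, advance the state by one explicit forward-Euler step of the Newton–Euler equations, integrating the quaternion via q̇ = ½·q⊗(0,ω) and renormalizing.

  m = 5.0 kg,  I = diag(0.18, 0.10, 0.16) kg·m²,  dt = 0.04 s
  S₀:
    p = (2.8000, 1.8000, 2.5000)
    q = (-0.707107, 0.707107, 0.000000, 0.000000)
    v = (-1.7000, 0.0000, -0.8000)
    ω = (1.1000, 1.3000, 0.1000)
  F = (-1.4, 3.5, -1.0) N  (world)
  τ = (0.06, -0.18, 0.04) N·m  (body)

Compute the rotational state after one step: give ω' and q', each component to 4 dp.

precession coupling ω×(Iω) = (0.0078, 0.0022, -0.1144)
(τ − ω×Iω)/I = (0.2900, -1.8220, 0.9650)
ω' = ω + α·dt = (1.1116, 1.2271, 0.1386)
q⊗(0,ω) = (-0.7778177, -0.7778177, -0.9899498, 0.8485284)
q + ½dt·q⊗(0,ω), renormalized = (-0.7222, 0.6911, -0.0198, 0.0170)

ω' = (1.1116, 1.2271, 0.1386)
q' = (-0.7222, 0.6911, -0.0198, 0.0170)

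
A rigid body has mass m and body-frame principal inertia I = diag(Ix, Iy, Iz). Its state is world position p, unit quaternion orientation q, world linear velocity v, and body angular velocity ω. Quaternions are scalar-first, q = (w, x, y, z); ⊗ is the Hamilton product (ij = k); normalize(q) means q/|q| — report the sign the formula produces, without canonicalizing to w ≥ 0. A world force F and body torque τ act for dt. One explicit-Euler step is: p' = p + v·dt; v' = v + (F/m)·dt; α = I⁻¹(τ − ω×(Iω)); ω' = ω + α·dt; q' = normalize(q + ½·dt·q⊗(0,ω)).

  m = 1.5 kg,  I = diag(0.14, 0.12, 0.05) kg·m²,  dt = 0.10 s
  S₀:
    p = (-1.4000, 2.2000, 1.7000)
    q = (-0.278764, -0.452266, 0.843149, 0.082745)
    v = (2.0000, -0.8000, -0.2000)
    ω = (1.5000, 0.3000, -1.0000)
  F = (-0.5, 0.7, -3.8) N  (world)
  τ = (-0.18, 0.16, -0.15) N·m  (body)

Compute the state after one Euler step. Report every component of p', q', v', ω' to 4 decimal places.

p' = (-1.2000, 2.1200, 1.6800)
q' = (-0.2523, -0.5144, 0.8191, 0.0266)
v' = (1.9667, -0.7533, -0.4533)
ω' = (1.3564, 0.5458, -1.2820)

precession coupling ω×(Iω) = (0.0210, -0.1350, -0.0090)
α = I⁻¹(τ − ω×Iω) = (-1.4357, 2.4583, -2.8200)
ω' = ω + α·dt = (1.3564, 0.5458, -1.2820)
2q̇ = q⊗(0,ω) = (0.5081993, -1.2861185, -0.4117777, -1.1216393)
q + ½dt·q⊗(0,ω), renormalized = (-0.2523, -0.5144, 0.8191, 0.0266)
a = F/m = (-0.3333, 0.4667, -2.5333)
p + v·dt = (-1.2000, 2.1200, 1.6800)
new velocity v' = (1.9667, -0.7533, -0.4533)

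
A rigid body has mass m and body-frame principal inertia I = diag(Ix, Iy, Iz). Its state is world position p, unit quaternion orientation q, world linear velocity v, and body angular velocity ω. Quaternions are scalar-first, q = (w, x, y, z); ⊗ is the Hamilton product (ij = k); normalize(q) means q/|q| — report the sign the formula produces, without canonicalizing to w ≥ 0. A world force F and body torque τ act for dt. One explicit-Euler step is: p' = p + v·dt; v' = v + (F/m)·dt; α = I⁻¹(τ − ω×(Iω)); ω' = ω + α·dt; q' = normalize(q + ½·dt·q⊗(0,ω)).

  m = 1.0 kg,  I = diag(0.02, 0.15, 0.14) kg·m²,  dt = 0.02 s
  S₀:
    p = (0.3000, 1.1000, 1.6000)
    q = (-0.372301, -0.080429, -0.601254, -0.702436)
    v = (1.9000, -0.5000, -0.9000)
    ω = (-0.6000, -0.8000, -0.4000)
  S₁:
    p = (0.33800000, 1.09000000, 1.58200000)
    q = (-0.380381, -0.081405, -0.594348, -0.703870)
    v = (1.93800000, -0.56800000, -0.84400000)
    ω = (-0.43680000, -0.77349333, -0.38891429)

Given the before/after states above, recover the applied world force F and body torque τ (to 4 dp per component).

F = (1.9000, -3.4000, 2.8000)
τ = (0.1600, 0.1700, 0.1400)

rate change Δω = (0.16320000, 0.02650667, 0.01108571)
I·α + gyro = (0.1600, 0.1700, 0.1400)
Δv = v₁−v₀ = (0.03800000, -0.06800000, 0.05600000)
applied force F = (1.9000, -3.4000, 2.8000)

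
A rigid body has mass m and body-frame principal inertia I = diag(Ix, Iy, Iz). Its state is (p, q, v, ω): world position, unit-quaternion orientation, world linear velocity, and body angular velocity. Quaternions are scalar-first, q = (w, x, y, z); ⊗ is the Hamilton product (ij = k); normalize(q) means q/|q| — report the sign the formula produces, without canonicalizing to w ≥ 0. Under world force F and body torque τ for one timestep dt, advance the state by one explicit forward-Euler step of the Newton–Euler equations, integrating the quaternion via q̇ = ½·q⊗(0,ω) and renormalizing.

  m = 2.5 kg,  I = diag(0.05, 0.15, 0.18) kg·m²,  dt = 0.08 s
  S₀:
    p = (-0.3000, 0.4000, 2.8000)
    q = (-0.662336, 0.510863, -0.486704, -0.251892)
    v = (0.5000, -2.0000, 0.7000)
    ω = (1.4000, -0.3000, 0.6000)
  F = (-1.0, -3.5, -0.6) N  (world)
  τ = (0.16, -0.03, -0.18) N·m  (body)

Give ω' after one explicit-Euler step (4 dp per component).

angular accel α = (3.3080, 0.5280, -0.7667)
new body rate ω' = (1.6646, -0.2578, 0.5387)

ω' = (1.6646, -0.2578, 0.5387)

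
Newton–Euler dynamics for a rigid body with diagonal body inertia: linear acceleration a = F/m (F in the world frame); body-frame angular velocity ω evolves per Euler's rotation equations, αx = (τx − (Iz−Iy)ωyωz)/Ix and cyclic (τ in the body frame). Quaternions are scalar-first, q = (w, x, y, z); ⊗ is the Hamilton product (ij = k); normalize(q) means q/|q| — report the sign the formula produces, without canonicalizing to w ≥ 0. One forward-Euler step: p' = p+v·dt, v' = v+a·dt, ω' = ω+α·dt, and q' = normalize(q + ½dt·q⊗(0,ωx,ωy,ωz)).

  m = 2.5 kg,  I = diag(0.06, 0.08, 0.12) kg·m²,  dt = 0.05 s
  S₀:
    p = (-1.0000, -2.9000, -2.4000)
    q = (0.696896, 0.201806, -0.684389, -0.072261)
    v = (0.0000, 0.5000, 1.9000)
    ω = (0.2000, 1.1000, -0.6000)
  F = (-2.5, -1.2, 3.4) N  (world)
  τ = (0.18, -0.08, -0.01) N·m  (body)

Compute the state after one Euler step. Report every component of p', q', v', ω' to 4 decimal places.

angular accel α = (3.4400, -1.0900, -0.1200)
ω + α·dt = (0.3720, 1.0455, -0.6060)
2q̇ = q⊗(0,ω) = (0.6691101, 0.6294997, 0.8732170, -0.0592732)
q' = normalize(q + ½dt·q⊗(0,ω)) = (0.7133, 0.2174, -0.6622, -0.0737)
p + v·dt = (-1.0000, -2.8750, -2.3050)
new velocity v' = (-0.0500, 0.4760, 1.9680)

p' = (-1.0000, -2.8750, -2.3050)
q' = (0.7133, 0.2174, -0.6622, -0.0737)
v' = (-0.0500, 0.4760, 1.9680)
ω' = (0.3720, 1.0455, -0.6060)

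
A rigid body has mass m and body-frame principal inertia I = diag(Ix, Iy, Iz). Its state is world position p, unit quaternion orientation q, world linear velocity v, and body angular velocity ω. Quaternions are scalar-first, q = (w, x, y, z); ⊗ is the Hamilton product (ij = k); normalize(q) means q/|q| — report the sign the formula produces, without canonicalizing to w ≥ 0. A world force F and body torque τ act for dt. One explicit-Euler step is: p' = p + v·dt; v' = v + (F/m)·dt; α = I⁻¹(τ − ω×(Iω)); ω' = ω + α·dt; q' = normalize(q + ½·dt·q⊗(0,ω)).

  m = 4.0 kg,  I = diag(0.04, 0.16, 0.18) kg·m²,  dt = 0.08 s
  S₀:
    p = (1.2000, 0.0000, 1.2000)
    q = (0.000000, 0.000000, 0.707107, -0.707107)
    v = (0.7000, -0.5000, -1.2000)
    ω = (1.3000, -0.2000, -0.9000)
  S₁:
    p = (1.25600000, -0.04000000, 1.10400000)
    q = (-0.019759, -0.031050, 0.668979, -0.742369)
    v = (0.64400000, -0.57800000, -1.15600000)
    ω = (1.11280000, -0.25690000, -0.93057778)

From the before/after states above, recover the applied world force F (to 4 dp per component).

F = (-2.8000, -3.9000, 2.2000)

Δv = v₁−v₀ = (-0.05600000, -0.07800000, 0.04400000)
applied force F = (-2.8000, -3.9000, 2.2000)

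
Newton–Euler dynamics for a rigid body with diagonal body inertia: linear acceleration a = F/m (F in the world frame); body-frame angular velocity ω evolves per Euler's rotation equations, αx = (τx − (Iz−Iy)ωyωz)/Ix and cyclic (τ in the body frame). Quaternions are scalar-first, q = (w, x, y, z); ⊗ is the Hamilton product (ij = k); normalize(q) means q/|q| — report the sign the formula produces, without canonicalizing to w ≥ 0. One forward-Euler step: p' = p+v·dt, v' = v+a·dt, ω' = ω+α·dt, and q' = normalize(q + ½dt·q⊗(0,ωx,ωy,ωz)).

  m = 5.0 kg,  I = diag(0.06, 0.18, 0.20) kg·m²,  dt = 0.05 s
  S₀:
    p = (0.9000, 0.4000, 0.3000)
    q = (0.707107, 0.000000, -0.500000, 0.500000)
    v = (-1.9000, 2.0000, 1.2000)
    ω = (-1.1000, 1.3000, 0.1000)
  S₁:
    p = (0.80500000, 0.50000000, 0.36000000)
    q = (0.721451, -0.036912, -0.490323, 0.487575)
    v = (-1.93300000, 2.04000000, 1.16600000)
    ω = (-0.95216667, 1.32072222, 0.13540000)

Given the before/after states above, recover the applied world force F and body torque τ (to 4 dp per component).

F = (-3.3000, 4.0000, -3.4000)
τ = (0.1800, 0.0900, -0.0300)

ω₁ − ω₀ = (0.14783333, 0.02072222, 0.03540000)
gyro term ω₀×Iω₀ = (0.0026, 0.0154, -0.1716)
I·α + gyro = (0.1800, 0.0900, -0.0300)
v₁ − v₀ = (-0.03300000, 0.04000000, -0.03400000)
m·(v₁−v₀)/dt = (-3.3000, 4.0000, -3.4000)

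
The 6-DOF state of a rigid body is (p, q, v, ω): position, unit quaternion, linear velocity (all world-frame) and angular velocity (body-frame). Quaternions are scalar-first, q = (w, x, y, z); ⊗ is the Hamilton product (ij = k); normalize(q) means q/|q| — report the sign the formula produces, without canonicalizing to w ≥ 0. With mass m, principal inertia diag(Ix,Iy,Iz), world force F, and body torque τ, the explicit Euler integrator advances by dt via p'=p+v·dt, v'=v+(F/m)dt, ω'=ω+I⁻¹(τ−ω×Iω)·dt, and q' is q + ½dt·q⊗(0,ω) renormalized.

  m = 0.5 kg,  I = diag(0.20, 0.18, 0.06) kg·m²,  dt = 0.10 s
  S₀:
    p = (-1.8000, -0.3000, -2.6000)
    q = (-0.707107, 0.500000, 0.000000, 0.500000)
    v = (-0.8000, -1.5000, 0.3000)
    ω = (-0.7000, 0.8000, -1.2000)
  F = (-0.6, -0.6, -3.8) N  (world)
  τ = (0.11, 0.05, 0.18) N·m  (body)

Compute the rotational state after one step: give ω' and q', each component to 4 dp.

ω' = (-0.7026, 0.7624, -0.9187)
q' = (-0.6575, 0.5031, -0.0157, 0.5606)

gyro term ω×Iω = (0.1152, 0.1176, 0.0112)
α = I⁻¹(τ − ω×Iω) = (-0.0260, -0.3756, 2.8133)
ω + α·dt = (-0.7026, 0.7624, -0.9187)
2q̇ = q⊗(0,ω) = (0.9500000, 0.0949749, -0.3156856, 1.2485284)
q + ½dt·q⊗(0,ω), renormalized = (-0.6575, 0.5031, -0.0157, 0.5606)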